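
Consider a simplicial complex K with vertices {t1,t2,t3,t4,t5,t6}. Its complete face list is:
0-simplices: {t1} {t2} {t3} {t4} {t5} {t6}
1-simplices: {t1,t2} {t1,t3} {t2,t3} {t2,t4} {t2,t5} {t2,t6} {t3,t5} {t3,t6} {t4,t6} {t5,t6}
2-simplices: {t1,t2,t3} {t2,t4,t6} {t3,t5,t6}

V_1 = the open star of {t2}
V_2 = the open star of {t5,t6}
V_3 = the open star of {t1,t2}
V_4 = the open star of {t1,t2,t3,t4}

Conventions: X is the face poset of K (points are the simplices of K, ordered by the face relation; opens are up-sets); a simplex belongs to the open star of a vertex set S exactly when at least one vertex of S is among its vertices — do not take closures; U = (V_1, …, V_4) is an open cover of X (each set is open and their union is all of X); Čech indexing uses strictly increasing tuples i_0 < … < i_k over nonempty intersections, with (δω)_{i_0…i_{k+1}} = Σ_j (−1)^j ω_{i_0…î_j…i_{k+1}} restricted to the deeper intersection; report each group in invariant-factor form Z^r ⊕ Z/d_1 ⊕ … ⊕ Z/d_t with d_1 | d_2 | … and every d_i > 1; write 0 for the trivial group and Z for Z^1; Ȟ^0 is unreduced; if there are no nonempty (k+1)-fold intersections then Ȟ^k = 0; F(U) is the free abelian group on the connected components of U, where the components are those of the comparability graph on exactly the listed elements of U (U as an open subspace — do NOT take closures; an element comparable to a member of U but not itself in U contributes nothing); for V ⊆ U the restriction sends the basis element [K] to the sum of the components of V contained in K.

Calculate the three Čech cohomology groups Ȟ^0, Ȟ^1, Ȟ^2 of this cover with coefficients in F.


Ȟ^0 = Z,  Ȟ^1 = Z^2,  Ȟ^2 = 0

nerve of the cover:
  V1={{t2},{t1,t2},{t2,t3},{t2,t4},{t2,t5},{t2,t6},{t1,t2,t3},{t2,t4,t6}} V2={{t5},{t6},{t2,t5},{t2,t6},{t3,t5},{t3,t6},{t4,t6},{t5,t6},{t2,t4,t6},{t3,t5,t6}} V3={{t1},{t2},{t1,t2},{t1,t3},{t2,t3},{t2,t4},{t2,t5},{t2,t6},{t1,t2,t3},{t2,t4,t6}} V4={{t1},{t2},{t3},{t4},{t1,t2},{t1,t3},{t2,t3},{t2,t4},{t2,t5},{t2,t6},{t3,t5},{t3,t6},{t4,t6},{t1,t2,t3},{t2,t4,t6},{t3,t5,t6}}
  V12={{t2,t5},{t2,t6},{t2,t4,t6}} V13={{t2},{t1,t2},{t2,t3},{t2,t4},{t2,t5},{t2,t6},{t1,t2,t3},{t2,t4,t6}} V14={{t2},{t1,t2},{t2,t3},{t2,t4},{t2,t5},{t2,t6},{t1,t2,t3},{t2,t4,t6}} V23={{t2,t5},{t2,t6},{t2,t4,t6}} V24={{t2,t5},{t2,t6},{t3,t5},{t3,t6},{t4,t6},{t2,t4,t6},{t3,t5,t6}} V34={{t1},{t2},{t1,t2},{t1,t3},{t2,t3},{t2,t4},{t2,t5},{t2,t6},{t1,t2,t3},{t2,t4,t6}}
  V123={{t2,t5},{t2,t6},{t2,t4,t6}} V124={{t2,t5},{t2,t6},{t2,t4,t6}} V134={{t2},{t1,t2},{t2,t3},{t2,t4},{t2,t5},{t2,t6},{t1,t2,t3},{t2,t4,t6}} V234={{t2,t5},{t2,t6},{t2,t4,t6}}
  V1234={{t2,t5},{t2,t6},{t2,t4,t6}}
components per intersection:
  V1: {{t2},{t1,t2},{t2,t3},{t2,t4},{t2,t5},{t2,t6},{t1,t2,t3},{t2,t4,t6}}
  V2: {{t5},{t6},{t2,t5},{t2,t6},{t3,t5},{t3,t6},{t4,t6},{t5,t6},{t2,t4,t6},{t3,t5,t6}}
  V3: {{t1},{t2},{t1,t2},{t1,t3},{t2,t3},{t2,t4},{t2,t5},{t2,t6},{t1,t2,t3},{t2,t4,t6}}
  V4: {{t1},{t2},{t3},{t4},{t1,t2},{t1,t3},{t2,t3},{t2,t4},{t2,t5},{t2,t6},{t3,t5},{t3,t6},{t4,t6},{t1,t2,t3},{t2,t4,t6},{t3,t5,t6}}
  V12: {{t2,t5}} {{t2,t6},{t2,t4,t6}}
  V13: {{t2},{t1,t2},{t2,t3},{t2,t4},{t2,t5},{t2,t6},{t1,t2,t3},{t2,t4,t6}}
  V14: {{t2},{t1,t2},{t2,t3},{t2,t4},{t2,t5},{t2,t6},{t1,t2,t3},{t2,t4,t6}}
  V23: {{t2,t5}} {{t2,t6},{t2,t4,t6}}
  V24: {{t2,t5}} {{t2,t6},{t4,t6},{t2,t4,t6}} {{t3,t5},{t3,t6},{t3,t5,t6}}
  V34: {{t1},{t2},{t1,t2},{t1,t3},{t2,t3},{t2,t4},{t2,t5},{t2,t6},{t1,t2,t3},{t2,t4,t6}}
  V123: {{t2,t5}} {{t2,t6},{t2,t4,t6}}
  V124: {{t2,t5}} {{t2,t6},{t2,t4,t6}}
  V134: {{t2},{t1,t2},{t2,t3},{t2,t4},{t2,t5},{t2,t6},{t1,t2,t3},{t2,t4,t6}}
  V234: {{t2,t5}} {{t2,t6},{t2,t4,t6}}
  V1234: {{t2,t5}} {{t2,t6},{t2,t4,t6}}
C dims 4,10,7,2; δ0: rk 3, SNF 1^3; δ1: rk 5, SNF 1^5; δ2: rk 2, SNF 1^2
Ȟ^0 = (4 − 3) − 0 = 1, so Ȟ^0 ≅ Z
Ȟ^1 = (10 − 5) − 3 = 2, so Ȟ^1 ≅ Z^2
Ȟ^2 = (7 − 2) − 5 = 0, so Ȟ^2 ≅ 0


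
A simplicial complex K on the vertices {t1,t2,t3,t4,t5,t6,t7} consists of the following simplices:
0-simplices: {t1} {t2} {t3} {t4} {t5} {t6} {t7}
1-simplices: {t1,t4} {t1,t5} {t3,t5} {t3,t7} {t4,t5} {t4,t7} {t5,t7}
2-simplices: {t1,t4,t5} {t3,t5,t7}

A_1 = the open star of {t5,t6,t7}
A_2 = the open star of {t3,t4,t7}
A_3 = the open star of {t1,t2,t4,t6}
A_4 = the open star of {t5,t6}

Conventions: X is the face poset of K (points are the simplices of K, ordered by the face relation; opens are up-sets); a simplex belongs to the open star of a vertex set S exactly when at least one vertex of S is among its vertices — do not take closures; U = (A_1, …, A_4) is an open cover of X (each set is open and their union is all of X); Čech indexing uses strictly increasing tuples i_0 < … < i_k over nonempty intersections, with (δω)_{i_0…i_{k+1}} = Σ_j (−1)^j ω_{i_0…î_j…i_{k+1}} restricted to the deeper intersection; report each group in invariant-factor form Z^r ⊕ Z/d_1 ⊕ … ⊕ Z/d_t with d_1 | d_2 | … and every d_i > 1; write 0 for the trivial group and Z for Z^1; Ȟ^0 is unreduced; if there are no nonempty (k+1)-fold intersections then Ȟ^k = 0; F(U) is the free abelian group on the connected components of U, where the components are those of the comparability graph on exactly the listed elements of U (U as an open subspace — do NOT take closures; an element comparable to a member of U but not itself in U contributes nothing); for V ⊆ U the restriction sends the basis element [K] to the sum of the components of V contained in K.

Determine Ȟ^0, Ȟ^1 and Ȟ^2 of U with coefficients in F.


nerve of the cover:
  A1={{t5},{t6},{t7},{t1,t5},{t3,t5},{t3,t7},{t4,t5},{t4,t7},{t5,t7},{t1,t4,t5},{t3,t5,t7}} A2={{t3},{t4},{t7},{t1,t4},{t3,t5},{t3,t7},{t4,t5},{t4,t7},{t5,t7},{t1,t4,t5},{t3,t5,t7}} A3={{t1},{t2},{t4},{t6},{t1,t4},{t1,t5},{t4,t5},{t4,t7},{t1,t4,t5}} A4={{t5},{t6},{t1,t5},{t3,t5},{t4,t5},{t5,t7},{t1,t4,t5},{t3,t5,t7}}
  A12={{t7},{t3,t5},{t3,t7},{t4,t5},{t4,t7},{t5,t7},{t1,t4,t5},{t3,t5,t7}} A13={{t6},{t1,t5},{t4,t5},{t4,t7},{t1,t4,t5}} A14={{t5},{t6},{t1,t5},{t3,t5},{t4,t5},{t5,t7},{t1,t4,t5},{t3,t5,t7}} A23={{t4},{t1,t4},{t4,t5},{t4,t7},{t1,t4,t5}} A24={{t3,t5},{t4,t5},{t5,t7},{t1,t4,t5},{t3,t5,t7}} A34={{t6},{t1,t5},{t4,t5},{t1,t4,t5}}
  A123={{t4,t5},{t4,t7},{t1,t4,t5}} A124={{t3,t5},{t4,t5},{t5,t7},{t1,t4,t5},{t3,t5,t7}} A134={{t6},{t1,t5},{t4,t5},{t1,t4,t5}} A234={{t4,t5},{t1,t4,t5}}
  A1234={{t4,t5},{t1,t4,t5}}
components per intersection:
  A1: {{t5},{t7},{t1,t5},{t3,t5},{t3,t7},{t4,t5},{t4,t7},{t5,t7},{t1,t4,t5},{t3,t5,t7}} {{t6}}
  A2: {{t3},{t4},{t7},{t1,t4},{t3,t5},{t3,t7},{t4,t5},{t4,t7},{t5,t7},{t1,t4,t5},{t3,t5,t7}}
  A3: {{t1},{t4},{t1,t4},{t1,t5},{t4,t5},{t4,t7},{t1,t4,t5}} {{t2}} {{t6}}
  A4: {{t5},{t1,t5},{t3,t5},{t4,t5},{t5,t7},{t1,t4,t5},{t3,t5,t7}} {{t6}}
  A12: {{t7},{t3,t5},{t3,t7},{t4,t7},{t5,t7},{t3,t5,t7}} {{t4,t5},{t1,t4,t5}}
  A13: {{t6}} {{t1,t5},{t4,t5},{t1,t4,t5}} {{t4,t7}}
  A14: {{t5},{t1,t5},{t3,t5},{t4,t5},{t5,t7},{t1,t4,t5},{t3,t5,t7}} {{t6}}
  A23: {{t4},{t1,t4},{t4,t5},{t4,t7},{t1,t4,t5}}
  A24: {{t3,t5},{t5,t7},{t3,t5,t7}} {{t4,t5},{t1,t4,t5}}
  A34: {{t6}} {{t1,t5},{t4,t5},{t1,t4,t5}}
  A123: {{t4,t5},{t1,t4,t5}} {{t4,t7}}
  A124: {{t3,t5},{t5,t7},{t3,t5,t7}} {{t4,t5},{t1,t4,t5}}
  A134: {{t6}} {{t1,t5},{t4,t5},{t1,t4,t5}}
  A234: {{t4,t5},{t1,t4,t5}}
  A1234: {{t4,t5},{t1,t4,t5}}
C dims 8,12,7,1; δ0: rk 5, SNF 1^5; δ1: rk 6, SNF 1^6; δ2: rk 1, SNF 1^1
Ȟ^0 = (8 − 5) − 0 = 3, so Ȟ^0 ≅ Z^3
Ȟ^1 = (12 − 6) − 5 = 1, so Ȟ^1 ≅ Z
Ȟ^2 = (7 − 1) − 6 = 0, so Ȟ^2 ≅ 0

Ȟ^0 ≅ Z^3; Ȟ^1 ≅ Z; Ȟ^2 ≅ 0


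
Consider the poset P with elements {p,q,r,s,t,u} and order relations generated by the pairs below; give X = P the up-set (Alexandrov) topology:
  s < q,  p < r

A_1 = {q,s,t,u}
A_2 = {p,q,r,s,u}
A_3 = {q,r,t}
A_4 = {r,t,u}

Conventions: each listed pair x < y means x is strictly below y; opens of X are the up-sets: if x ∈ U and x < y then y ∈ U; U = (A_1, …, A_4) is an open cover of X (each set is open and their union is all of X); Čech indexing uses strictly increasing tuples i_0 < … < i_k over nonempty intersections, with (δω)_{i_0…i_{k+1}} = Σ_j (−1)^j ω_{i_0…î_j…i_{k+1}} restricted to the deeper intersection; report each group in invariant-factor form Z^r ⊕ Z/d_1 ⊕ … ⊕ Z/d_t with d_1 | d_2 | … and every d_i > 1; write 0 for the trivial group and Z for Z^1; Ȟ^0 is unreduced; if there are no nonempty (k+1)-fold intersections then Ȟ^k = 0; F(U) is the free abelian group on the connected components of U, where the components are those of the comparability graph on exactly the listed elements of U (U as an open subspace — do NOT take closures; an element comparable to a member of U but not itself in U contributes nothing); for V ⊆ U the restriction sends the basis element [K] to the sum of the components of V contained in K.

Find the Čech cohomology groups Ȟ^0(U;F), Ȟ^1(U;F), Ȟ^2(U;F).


Ȟ^0(U;F) ≅ Z^4, Ȟ^1(U;F) ≅ 0 and Ȟ^2(U;F) ≅ 0

nonempty overlaps:
  A12={q,s,u} A13={q,t} A14={t,u} A23={q,r} A24={r,u} A34={r,t}
  A123={q} A124={u} A134={t} A234={r}
components per intersection:
  A1: {q,s} {t} {u}
  A2: {p,r} {q,s} {u}
  A3: {q} {r} {t}
  A4: {r} {t} {u}
  A12: {q,s} {u}
  A13: {q} {t}
  A14: {t} {u}
  A23: {q} {r}
  A24: {r} {u}
  A34: {r} {t}
  A123: {q}
  A124: {u}
  A134: {t}
  A234: {r}
C dims 12,12,4; δ0: rk 8, SNF 1^8; δ1: rk 4, SNF 1^4
degree 0: 12−8−0 = 4 → Ȟ^0 ≅ Z^4
degree 1: 12−4−8 = 0 → Ȟ^1 ≅ 0
degree 2: 4−0−4 = 0 → Ȟ^2 ≅ 0


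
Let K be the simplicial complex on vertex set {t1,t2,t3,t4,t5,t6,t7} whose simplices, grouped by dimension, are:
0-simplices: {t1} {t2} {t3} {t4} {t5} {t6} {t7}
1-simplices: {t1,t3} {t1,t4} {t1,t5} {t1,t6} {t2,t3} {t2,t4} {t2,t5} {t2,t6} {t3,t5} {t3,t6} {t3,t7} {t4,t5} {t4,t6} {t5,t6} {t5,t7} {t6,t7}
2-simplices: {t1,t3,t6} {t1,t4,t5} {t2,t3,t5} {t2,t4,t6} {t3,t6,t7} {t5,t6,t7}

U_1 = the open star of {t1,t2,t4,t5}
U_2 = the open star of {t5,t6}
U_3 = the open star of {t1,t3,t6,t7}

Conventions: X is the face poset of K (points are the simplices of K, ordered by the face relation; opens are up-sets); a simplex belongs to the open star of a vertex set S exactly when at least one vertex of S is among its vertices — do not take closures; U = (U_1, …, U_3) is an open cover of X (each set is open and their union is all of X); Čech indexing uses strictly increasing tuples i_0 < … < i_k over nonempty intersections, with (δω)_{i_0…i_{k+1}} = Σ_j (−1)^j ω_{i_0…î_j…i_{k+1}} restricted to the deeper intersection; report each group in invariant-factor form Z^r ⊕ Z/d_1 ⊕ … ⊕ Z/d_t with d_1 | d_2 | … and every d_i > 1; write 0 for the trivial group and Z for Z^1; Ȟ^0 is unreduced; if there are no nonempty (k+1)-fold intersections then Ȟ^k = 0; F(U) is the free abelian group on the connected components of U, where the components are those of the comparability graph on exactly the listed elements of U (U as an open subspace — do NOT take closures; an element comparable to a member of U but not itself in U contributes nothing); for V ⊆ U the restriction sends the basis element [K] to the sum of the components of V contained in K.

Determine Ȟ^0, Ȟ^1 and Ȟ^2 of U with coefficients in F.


nerve of the cover:
  U1={{t1},{t2},{t4},{t5},{t1,t3},{t1,t4},{t1,t5},{t1,t6},{t2,t3},{t2,t4},{t2,t5},{t2,t6},{t3,t5},{t4,t5},{t4,t6},{t5,t6},{t5,t7},{t1,t3,t6},{t1,t4,t5},{t2,t3,t5},{t2,t4,t6},{t5,t6,t7}} U2={{t5},{t6},{t1,t5},{t1,t6},{t2,t5},{t2,t6},{t3,t5},{t3,t6},{t4,t5},{t4,t6},{t5,t6},{t5,t7},{t6,t7},{t1,t3,t6},{t1,t4,t5},{t2,t3,t5},{t2,t4,t6},{t3,t6,t7},{t5,t6,t7}} U3={{t1},{t3},{t6},{t7},{t1,t3},{t1,t4},{t1,t5},{t1,t6},{t2,t3},{t2,t6},{t3,t5},{t3,t6},{t3,t7},{t4,t6},{t5,t6},{t5,t7},{t6,t7},{t1,t3,t6},{t1,t4,t5},{t2,t3,t5},{t2,t4,t6},{t3,t6,t7},{t5,t6,t7}}
  U12={{t5},{t1,t5},{t1,t6},{t2,t5},{t2,t6},{t3,t5},{t4,t5},{t4,t6},{t5,t6},{t5,t7},{t1,t3,t6},{t1,t4,t5},{t2,t3,t5},{t2,t4,t6},{t5,t6,t7}} U13={{t1},{t1,t3},{t1,t4},{t1,t5},{t1,t6},{t2,t3},{t2,t6},{t3,t5},{t4,t6},{t5,t6},{t5,t7},{t1,t3,t6},{t1,t4,t5},{t2,t3,t5},{t2,t4,t6},{t5,t6,t7}} U23={{t6},{t1,t5},{t1,t6},{t2,t6},{t3,t5},{t3,t6},{t4,t6},{t5,t6},{t5,t7},{t6,t7},{t1,t3,t6},{t1,t4,t5},{t2,t3,t5},{t2,t4,t6},{t3,t6,t7},{t5,t6,t7}}
  U123={{t1,t5},{t1,t6},{t2,t6},{t3,t5},{t4,t6},{t5,t6},{t5,t7},{t1,t3,t6},{t1,t4,t5},{t2,t3,t5},{t2,t4,t6},{t5,t6,t7}}
components per intersection:
  U1: {{t1},{t2},{t4},{t5},{t1,t3},{t1,t4},{t1,t5},{t1,t6},{t2,t3},{t2,t4},{t2,t5},{t2,t6},{t3,t5},{t4,t5},{t4,t6},{t5,t6},{t5,t7},{t1,t3,t6},{t1,t4,t5},{t2,t3,t5},{t2,t4,t6},{t5,t6,t7}}
  U2: {{t5},{t6},{t1,t5},{t1,t6},{t2,t5},{t2,t6},{t3,t5},{t3,t6},{t4,t5},{t4,t6},{t5,t6},{t5,t7},{t6,t7},{t1,t3,t6},{t1,t4,t5},{t2,t3,t5},{t2,t4,t6},{t3,t6,t7},{t5,t6,t7}}
  U3: {{t1},{t3},{t6},{t7},{t1,t3},{t1,t4},{t1,t5},{t1,t6},{t2,t3},{t2,t6},{t3,t5},{t3,t6},{t3,t7},{t4,t6},{t5,t6},{t5,t7},{t6,t7},{t1,t3,t6},{t1,t4,t5},{t2,t3,t5},{t2,t4,t6},{t3,t6,t7},{t5,t6,t7}}
  U12: {{t5},{t1,t5},{t2,t5},{t3,t5},{t4,t5},{t5,t6},{t5,t7},{t1,t4,t5},{t2,t3,t5},{t5,t6,t7}} {{t1,t6},{t1,t3,t6}} {{t2,t6},{t4,t6},{t2,t4,t6}}
  U13: {{t1},{t1,t3},{t1,t4},{t1,t5},{t1,t6},{t1,t3,t6},{t1,t4,t5}} {{t2,t3},{t3,t5},{t2,t3,t5}} {{t2,t6},{t4,t6},{t2,t4,t6}} {{t5,t6},{t5,t7},{t5,t6,t7}}
  U23: {{t6},{t1,t6},{t2,t6},{t3,t6},{t4,t6},{t5,t6},{t5,t7},{t6,t7},{t1,t3,t6},{t2,t4,t6},{t3,t6,t7},{t5,t6,t7}} {{t1,t5},{t1,t4,t5}} {{t3,t5},{t2,t3,t5}}
  U123: {{t1,t5},{t1,t4,t5}} {{t1,t6},{t1,t3,t6}} {{t2,t6},{t4,t6},{t2,t4,t6}} {{t3,t5},{t2,t3,t5}} {{t5,t6},{t5,t7},{t5,t6,t7}}
C dims 3,10,5; δ0: rk 2, SNF 1^2; δ1: rk 5, SNF 1^5
Ȟ^0 = (3 − 2) − 0 = 1, so Ȟ^0 ≅ Z
Ȟ^1 = (10 − 5) − 2 = 3, so Ȟ^1 ≅ Z^3
Ȟ^2 = (5 − 0) − 5 = 0, so Ȟ^2 ≅ 0

Ȟ^0 = Z,  Ȟ^1 = Z^3,  Ȟ^2 = 0


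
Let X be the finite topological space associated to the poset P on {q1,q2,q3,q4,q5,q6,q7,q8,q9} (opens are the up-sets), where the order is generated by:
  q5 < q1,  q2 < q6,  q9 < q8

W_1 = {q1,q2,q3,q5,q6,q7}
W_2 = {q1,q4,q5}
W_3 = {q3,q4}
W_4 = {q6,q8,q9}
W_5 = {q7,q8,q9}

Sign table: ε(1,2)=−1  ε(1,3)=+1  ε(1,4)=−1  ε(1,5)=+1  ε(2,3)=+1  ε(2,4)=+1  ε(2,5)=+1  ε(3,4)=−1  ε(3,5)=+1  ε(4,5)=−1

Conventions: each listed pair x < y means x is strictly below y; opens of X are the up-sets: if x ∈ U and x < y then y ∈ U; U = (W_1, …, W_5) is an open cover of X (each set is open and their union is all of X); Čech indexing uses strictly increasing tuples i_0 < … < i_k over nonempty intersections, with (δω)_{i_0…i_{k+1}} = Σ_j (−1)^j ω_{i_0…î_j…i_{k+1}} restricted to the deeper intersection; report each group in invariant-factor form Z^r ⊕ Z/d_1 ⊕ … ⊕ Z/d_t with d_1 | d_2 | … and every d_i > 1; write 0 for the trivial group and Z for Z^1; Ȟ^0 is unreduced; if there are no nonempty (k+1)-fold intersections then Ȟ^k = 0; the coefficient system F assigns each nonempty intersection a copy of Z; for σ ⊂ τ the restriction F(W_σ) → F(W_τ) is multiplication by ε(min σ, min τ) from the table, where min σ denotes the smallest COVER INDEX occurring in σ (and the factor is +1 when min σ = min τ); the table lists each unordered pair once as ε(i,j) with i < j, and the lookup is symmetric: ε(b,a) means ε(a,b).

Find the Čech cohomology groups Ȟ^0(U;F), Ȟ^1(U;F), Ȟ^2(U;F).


nonempty intersections:
  W12={q1,q5} W13={q3} W14={q6} W15={q7} W23={q4} W45={q8,q9}
C dims 5,6; δ0: rk 5, SNF 1^4·2
Ȟ^0: (5−5)−0=0 ⇒ 0
Ȟ^1: (6−0)−5=1 plus torsion [2] ⇒ Z ⊕ Z/2
Ȟ^2: (0−0)−0=0 ⇒ 0

Ȟ^0 ≅ 0, Ȟ^1 ≅ Z ⊕ Z/2 and Ȟ^2 ≅ 0


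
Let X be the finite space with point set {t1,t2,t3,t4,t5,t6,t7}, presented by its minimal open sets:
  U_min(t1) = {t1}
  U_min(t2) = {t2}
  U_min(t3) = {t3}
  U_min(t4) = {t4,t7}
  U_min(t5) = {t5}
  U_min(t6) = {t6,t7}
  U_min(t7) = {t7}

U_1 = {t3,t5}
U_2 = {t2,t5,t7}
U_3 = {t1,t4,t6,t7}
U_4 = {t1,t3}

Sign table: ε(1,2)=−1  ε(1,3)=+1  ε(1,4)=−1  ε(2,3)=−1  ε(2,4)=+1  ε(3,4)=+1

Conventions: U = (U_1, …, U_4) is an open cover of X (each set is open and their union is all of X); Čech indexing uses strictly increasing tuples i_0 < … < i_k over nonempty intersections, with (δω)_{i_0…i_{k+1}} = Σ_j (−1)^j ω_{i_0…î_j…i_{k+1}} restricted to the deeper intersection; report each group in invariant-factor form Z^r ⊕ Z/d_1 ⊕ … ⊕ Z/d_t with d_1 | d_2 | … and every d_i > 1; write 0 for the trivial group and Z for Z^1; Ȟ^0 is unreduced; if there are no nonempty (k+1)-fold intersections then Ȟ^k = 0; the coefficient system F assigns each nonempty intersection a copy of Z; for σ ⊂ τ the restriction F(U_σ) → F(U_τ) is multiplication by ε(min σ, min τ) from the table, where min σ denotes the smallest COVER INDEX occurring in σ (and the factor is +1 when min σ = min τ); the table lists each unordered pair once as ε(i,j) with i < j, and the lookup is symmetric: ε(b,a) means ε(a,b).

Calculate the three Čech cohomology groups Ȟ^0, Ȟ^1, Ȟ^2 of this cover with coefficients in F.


Ȟ^0 = 0; Ȟ^1 = Z/2; Ȟ^2 = 0

nerve of the cover:
  U12={t5} U14={t3} U23={t7} U34={t1}
C dims 4,4; δ0: rk 4, SNF 1^3·2
Ȟ^0 = (4 − 4) − 0 = 0, so Ȟ^0 ≅ 0
Ȟ^1 = (4 − 0) − 4 = 0 plus torsion [2], so Ȟ^1 ≅ Z/2
Ȟ^2 = (0 − 0) − 0 = 0, so Ȟ^2 ≅ 0


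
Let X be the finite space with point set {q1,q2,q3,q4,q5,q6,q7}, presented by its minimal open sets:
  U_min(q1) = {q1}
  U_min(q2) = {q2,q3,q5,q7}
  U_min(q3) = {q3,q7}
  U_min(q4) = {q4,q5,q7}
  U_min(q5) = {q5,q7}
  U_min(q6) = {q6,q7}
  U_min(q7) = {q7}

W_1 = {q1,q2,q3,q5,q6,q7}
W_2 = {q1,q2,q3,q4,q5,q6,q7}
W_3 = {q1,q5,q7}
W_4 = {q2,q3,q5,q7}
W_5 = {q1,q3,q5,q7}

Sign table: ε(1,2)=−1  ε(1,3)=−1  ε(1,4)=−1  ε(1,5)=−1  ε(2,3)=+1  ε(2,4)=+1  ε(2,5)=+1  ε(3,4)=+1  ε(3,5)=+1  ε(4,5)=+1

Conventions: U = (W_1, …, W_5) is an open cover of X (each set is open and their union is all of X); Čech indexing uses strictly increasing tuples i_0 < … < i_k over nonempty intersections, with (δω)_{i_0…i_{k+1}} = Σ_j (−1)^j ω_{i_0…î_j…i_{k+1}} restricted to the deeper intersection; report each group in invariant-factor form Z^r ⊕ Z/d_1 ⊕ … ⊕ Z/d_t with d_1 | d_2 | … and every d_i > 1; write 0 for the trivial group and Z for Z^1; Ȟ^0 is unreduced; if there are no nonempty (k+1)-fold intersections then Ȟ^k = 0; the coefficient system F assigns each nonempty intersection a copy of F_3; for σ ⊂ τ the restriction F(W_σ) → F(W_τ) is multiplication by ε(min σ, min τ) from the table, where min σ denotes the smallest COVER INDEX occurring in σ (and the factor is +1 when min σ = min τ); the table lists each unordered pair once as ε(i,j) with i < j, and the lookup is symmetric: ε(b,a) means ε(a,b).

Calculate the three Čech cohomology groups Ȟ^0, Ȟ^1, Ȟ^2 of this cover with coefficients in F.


intersection data:
  W12={q1,q2,q3,q5,q6,q7} W13={q1,q5,q7} W14={q2,q3,q5,q7} W15={q1,q3,q5,q7} W23={q1,q5,q7} W24={q2,q3,q5,q7} W25={q1,q3,q5,q7} W34={q5,q7} W35={q1,q5,q7} W45={q3,q5,q7}
  W123={q1,q5,q7} W124={q2,q3,q5,q7} W125={q1,q3,q5,q7} W134={q5,q7} W135={q1,q5,q7} W145={q3,q5,q7} W234={q5,q7} W235={q1,q5,q7} W245={q3,q5,q7} W345={q5,q7}
  W1234={q5,q7} W1235={q1,q5,q7} W1245={q3,q5,q7} W1345={q5,q7} W2345={q5,q7}
  W12345={q5,q7}
C dims 5,10,10,5; δ0: rk_F3 4; δ1: rk_F3 6; δ2: rk_F3 4
Ȟ^0 = (5 − 4) − 0 = 1, so Ȟ^0 ≅ Z/3
Ȟ^1 = (10 − 6) − 4 = 0, so Ȟ^1 ≅ 0
Ȟ^2 = (10 − 4) − 6 = 0, so Ȟ^2 ≅ 0

Ȟ^0 ≅ Z/3, Ȟ^1 ≅ 0, Ȟ^2 ≅ 0


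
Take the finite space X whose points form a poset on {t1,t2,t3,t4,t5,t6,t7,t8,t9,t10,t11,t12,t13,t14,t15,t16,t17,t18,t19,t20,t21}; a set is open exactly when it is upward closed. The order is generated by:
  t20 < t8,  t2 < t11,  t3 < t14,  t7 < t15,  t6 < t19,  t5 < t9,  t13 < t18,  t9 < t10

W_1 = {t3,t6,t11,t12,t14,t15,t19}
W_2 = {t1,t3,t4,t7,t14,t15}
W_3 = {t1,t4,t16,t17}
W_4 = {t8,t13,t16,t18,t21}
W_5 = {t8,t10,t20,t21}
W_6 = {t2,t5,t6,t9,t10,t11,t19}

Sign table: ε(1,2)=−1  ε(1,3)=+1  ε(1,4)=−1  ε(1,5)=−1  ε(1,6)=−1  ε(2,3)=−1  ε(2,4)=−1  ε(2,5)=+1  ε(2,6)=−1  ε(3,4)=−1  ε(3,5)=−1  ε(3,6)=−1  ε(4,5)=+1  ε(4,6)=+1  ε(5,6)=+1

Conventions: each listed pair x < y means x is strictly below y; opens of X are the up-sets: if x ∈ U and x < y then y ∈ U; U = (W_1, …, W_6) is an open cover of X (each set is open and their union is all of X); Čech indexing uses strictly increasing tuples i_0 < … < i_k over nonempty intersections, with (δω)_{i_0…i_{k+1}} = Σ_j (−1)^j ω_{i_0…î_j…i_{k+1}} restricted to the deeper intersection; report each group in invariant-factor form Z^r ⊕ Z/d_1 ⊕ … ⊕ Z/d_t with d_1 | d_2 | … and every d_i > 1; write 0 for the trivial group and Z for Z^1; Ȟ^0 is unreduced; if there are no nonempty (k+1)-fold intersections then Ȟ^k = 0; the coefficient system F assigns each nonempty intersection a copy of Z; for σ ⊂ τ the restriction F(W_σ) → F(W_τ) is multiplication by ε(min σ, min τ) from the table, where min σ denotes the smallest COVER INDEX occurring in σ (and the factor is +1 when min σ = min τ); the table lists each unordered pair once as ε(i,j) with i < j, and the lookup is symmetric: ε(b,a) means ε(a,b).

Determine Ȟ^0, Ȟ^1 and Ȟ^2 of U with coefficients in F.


intersection data:
  W12={t3,t14,t15} W16={t6,t11,t19} W23={t1,t4} W34={t16} W45={t8,t21} W56={t10}
C dims 6,6; δ0: rk 5, SNF 1^5
Ȟ^0 = (6 − 5) − 0 = 1, so Ȟ^0 ≅ Z
Ȟ^1 = (6 − 0) − 5 = 1, so Ȟ^1 ≅ Z
Ȟ^2 = (0 − 0) − 0 = 0, so Ȟ^2 ≅ 0

Ȟ^0 ≅ Z; Ȟ^1 ≅ Z; Ȟ^2 ≅ 0


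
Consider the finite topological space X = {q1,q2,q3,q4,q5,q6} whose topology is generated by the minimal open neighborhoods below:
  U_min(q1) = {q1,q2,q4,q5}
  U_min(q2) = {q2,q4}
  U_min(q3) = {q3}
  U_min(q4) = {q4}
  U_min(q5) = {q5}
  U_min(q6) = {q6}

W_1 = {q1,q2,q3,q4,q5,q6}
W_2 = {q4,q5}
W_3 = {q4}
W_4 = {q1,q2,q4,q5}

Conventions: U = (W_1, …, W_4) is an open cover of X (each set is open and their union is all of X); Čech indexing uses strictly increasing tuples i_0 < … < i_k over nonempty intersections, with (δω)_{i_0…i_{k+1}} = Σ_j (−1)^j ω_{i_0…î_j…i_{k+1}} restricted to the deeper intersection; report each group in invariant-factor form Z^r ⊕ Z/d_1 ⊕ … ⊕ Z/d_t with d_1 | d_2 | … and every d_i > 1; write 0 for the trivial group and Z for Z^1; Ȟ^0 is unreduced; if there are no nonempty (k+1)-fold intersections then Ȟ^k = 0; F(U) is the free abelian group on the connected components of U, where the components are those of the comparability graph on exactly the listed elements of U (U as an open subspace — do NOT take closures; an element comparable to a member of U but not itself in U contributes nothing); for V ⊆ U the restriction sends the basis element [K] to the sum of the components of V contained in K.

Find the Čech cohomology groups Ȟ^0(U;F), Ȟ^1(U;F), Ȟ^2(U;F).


nerve of the cover:
  W12={q4,q5} W13={q4} W14={q1,q2,q4,q5} W23={q4} W24={q4,q5} W34={q4}
  W123={q4} W124={q4,q5} W134={q4} W234={q4}
  W1234={q4}
components per intersection:
  W1: {q1,q2,q4,q5} {q3} {q6}
  W2: {q4} {q5}
  W3: {q4}
  W4: {q1,q2,q4,q5}
  W12: {q4} {q5}
  W13: {q4}
  W14: {q1,q2,q4,q5}
  W23: {q4}
  W24: {q4} {q5}
  W34: {q4}
  W123: {q4}
  W124: {q4} {q5}
  W134: {q4}
  W234: {q4}
  W1234: {q4}
C dims 7,8,5,1; δ0: rk 4, SNF 1^4; δ1: rk 4, SNF 1^4; δ2: rk 1, SNF 1^1
Ȟ^0 = (7 − 4) − 0 = 3, so Ȟ^0 ≅ Z^3
Ȟ^1 = (8 − 4) − 4 = 0, so Ȟ^1 ≅ 0
Ȟ^2 = (5 − 1) − 4 = 0, so Ȟ^2 ≅ 0

Ȟ^0(U;F) ≅ Z^3, Ȟ^1(U;F) ≅ 0 and Ȟ^2(U;F) ≅ 0


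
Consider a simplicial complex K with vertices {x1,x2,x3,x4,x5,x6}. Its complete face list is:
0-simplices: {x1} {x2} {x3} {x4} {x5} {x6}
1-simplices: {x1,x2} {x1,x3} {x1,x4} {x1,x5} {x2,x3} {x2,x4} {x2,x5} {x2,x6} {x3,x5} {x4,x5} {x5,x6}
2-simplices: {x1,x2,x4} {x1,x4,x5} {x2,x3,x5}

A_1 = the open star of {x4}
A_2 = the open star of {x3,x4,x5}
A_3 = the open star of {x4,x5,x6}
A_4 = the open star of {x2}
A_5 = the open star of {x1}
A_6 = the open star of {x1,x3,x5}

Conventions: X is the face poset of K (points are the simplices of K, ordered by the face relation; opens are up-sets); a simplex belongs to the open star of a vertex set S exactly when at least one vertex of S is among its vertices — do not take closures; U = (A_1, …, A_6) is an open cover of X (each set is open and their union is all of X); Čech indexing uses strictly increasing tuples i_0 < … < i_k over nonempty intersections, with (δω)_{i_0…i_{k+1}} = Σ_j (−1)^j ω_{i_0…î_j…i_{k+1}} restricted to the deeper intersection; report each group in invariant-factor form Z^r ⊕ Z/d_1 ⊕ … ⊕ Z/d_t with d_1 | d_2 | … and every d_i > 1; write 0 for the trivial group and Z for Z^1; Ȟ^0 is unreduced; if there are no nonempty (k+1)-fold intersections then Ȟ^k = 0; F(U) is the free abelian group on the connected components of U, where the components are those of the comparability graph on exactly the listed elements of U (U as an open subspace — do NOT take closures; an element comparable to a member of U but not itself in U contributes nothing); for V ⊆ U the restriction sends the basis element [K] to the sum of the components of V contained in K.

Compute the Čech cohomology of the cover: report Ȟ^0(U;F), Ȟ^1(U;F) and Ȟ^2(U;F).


nerve simplices:
  A1={{x4},{x1,x4},{x2,x4},{x4,x5},{x1,x2,x4},{x1,x4,x5}} A2={{x3},{x4},{x5},{x1,x3},{x1,x4},{x1,x5},{x2,x3},{x2,x4},{x2,x5},{x3,x5},{x4,x5},{x5,x6},{x1,x2,x4},{x1,x4,x5},{x2,x3,x5}} A3={{x4},{x5},{x6},{x1,x4},{x1,x5},{x2,x4},{x2,x5},{x2,x6},{x3,x5},{x4,x5},{x5,x6},{x1,x2,x4},{x1,x4,x5},{x2,x3,x5}} A4={{x2},{x1,x2},{x2,x3},{x2,x4},{x2,x5},{x2,x6},{x1,x2,x4},{x2,x3,x5}} A5={{x1},{x1,x2},{x1,x3},{x1,x4},{x1,x5},{x1,x2,x4},{x1,x4,x5}} A6={{x1},{x3},{x5},{x1,x2},{x1,x3},{x1,x4},{x1,x5},{x2,x3},{x2,x5},{x3,x5},{x4,x5},{x5,x6},{x1,x2,x4},{x1,x4,x5},{x2,x3,x5}}
  A12={{x4},{x1,x4},{x2,x4},{x4,x5},{x1,x2,x4},{x1,x4,x5}} A13={{x4},{x1,x4},{x2,x4},{x4,x5},{x1,x2,x4},{x1,x4,x5}} A14={{x2,x4},{x1,x2,x4}} A15={{x1,x4},{x1,x2,x4},{x1,x4,x5}} A16={{x1,x4},{x4,x5},{x1,x2,x4},{x1,x4,x5}} A23={{x4},{x5},{x1,x4},{x1,x5},{x2,x4},{x2,x5},{x3,x5},{x4,x5},{x5,x6},{x1,x2,x4},{x1,x4,x5},{x2,x3,x5}} A24={{x2,x3},{x2,x4},{x2,x5},{x1,x2,x4},{x2,x3,x5}} A25={{x1,x3},{x1,x4},{x1,x5},{x1,x2,x4},{x1,x4,x5}} A26={{x3},{x5},{x1,x3},{x1,x4},{x1,x5},{x2,x3},{x2,x5},{x3,x5},{x4,x5},{x5,x6},{x1,x2,x4},{x1,x4,x5},{x2,x3,x5}} A34={{x2,x4},{x2,x5},{x2,x6},{x1,x2,x4},{x2,x3,x5}} A35={{x1,x4},{x1,x5},{x1,x2,x4},{x1,x4,x5}} A36={{x5},{x1,x4},{x1,x5},{x2,x5},{x3,x5},{x4,x5},{x5,x6},{x1,x2,x4},{x1,x4,x5},{x2,x3,x5}} A45={{x1,x2},{x1,x2,x4}} A46={{x1,x2},{x2,x3},{x2,x5},{x1,x2,x4},{x2,x3,x5}} A56={{x1},{x1,x2},{x1,x3},{x1,x4},{x1,x5},{x1,x2,x4},{x1,x4,x5}}
  A123={{x4},{x1,x4},{x2,x4},{x4,x5},{x1,x2,x4},{x1,x4,x5}} A124={{x2,x4},{x1,x2,x4}} A125={{x1,x4},{x1,x2,x4},{x1,x4,x5}} A126={{x1,x4},{x4,x5},{x1,x2,x4},{x1,x4,x5}} A134={{x2,x4},{x1,x2,x4}} A135={{x1,x4},{x1,x2,x4},{x1,x4,x5}} A136={{x1,x4},{x4,x5},{x1,x2,x4},{x1,x4,x5}} A145={{x1,x2,x4}} A146={{x1,x2,x4}} A156={{x1,x4},{x1,x2,x4},{x1,x4,x5}} A234={{x2,x4},{x2,x5},{x1,x2,x4},{x2,x3,x5}} A235={{x1,x4},{x1,x5},{x1,x2,x4},{x1,x4,x5}} A236={{x5},{x1,x4},{x1,x5},{x2,x5},{x3,x5},{x4,x5},{x5,x6},{x1,x2,x4},{x1,x4,x5},{x2,x3,x5}} A245={{x1,x2,x4}} A246={{x2,x3},{x2,x5},{x1,x2,x4},{x2,x3,x5}} A256={{x1,x3},{x1,x4},{x1,x5},{x1,x2,x4},{x1,x4,x5}} A345={{x1,x2,x4}} A346={{x2,x5},{x1,x2,x4},{x2,x3,x5}} A356={{x1,x4},{x1,x5},{x1,x2,x4},{x1,x4,x5}} A456={{x1,x2},{x1,x2,x4}}
  A1234={{x2,x4},{x1,x2,x4}} A1235={{x1,x4},{x1,x2,x4},{x1,x4,x5}} A1236={{x1,x4},{x4,x5},{x1,x2,x4},{x1,x4,x5}} A1245={{x1,x2,x4}} A1246={{x1,x2,x4}} A1256={{x1,x4},{x1,x2,x4},{x1,x4,x5}} A1345={{x1,x2,x4}} A1346={{x1,x2,x4}} A1356={{x1,x4},{x1,x2,x4},{x1,x4,x5}} A1456={{x1,x2,x4}} A2345={{x1,x2,x4}} A2346={{x2,x5},{x1,x2,x4},{x2,x3,x5}} A2356={{x1,x4},{x1,x5},{x1,x2,x4},{x1,x4,x5}} A2456={{x1,x2,x4}} A3456={{x1,x2,x4}}
  A12345={{x1,x2,x4}} A12346={{x1,x2,x4}} A12356={{x1,x4},{x1,x2,x4},{x1,x4,x5}} A12456={{x1,x2,x4}} A13456={{x1,x2,x4}} A23456={{x1,x2,x4}}
  A123456={{x1,x2,x4}}
components per intersection:
  A1: {{x4},{x1,x4},{x2,x4},{x4,x5},{x1,x2,x4},{x1,x4,x5}}
  A2: {{x3},{x4},{x5},{x1,x3},{x1,x4},{x1,x5},{x2,x3},{x2,x4},{x2,x5},{x3,x5},{x4,x5},{x5,x6},{x1,x2,x4},{x1,x4,x5},{x2,x3,x5}}
  A3: {{x4},{x5},{x6},{x1,x4},{x1,x5},{x2,x4},{x2,x5},{x2,x6},{x3,x5},{x4,x5},{x5,x6},{x1,x2,x4},{x1,x4,x5},{x2,x3,x5}}
  A4: {{x2},{x1,x2},{x2,x3},{x2,x4},{x2,x5},{x2,x6},{x1,x2,x4},{x2,x3,x5}}
  A5: {{x1},{x1,x2},{x1,x3},{x1,x4},{x1,x5},{x1,x2,x4},{x1,x4,x5}}
  A6: {{x1},{x3},{x5},{x1,x2},{x1,x3},{x1,x4},{x1,x5},{x2,x3},{x2,x5},{x3,x5},{x4,x5},{x5,x6},{x1,x2,x4},{x1,x4,x5},{x2,x3,x5}}
  A12: {{x4},{x1,x4},{x2,x4},{x4,x5},{x1,x2,x4},{x1,x4,x5}}
  A13: {{x4},{x1,x4},{x2,x4},{x4,x5},{x1,x2,x4},{x1,x4,x5}}
  A14: {{x2,x4},{x1,x2,x4}}
  A15: {{x1,x4},{x1,x2,x4},{x1,x4,x5}}
  A16: {{x1,x4},{x4,x5},{x1,x2,x4},{x1,x4,x5}}
  A23: {{x4},{x5},{x1,x4},{x1,x5},{x2,x4},{x2,x5},{x3,x5},{x4,x5},{x5,x6},{x1,x2,x4},{x1,x4,x5},{x2,x3,x5}}
  A24: {{x2,x3},{x2,x5},{x2,x3,x5}} {{x2,x4},{x1,x2,x4}}
  A25: {{x1,x3}} {{x1,x4},{x1,x5},{x1,x2,x4},{x1,x4,x5}}
  A26: {{x3},{x5},{x1,x3},{x1,x4},{x1,x5},{x2,x3},{x2,x5},{x3,x5},{x4,x5},{x5,x6},{x1,x2,x4},{x1,x4,x5},{x2,x3,x5}}
  A34: {{x2,x4},{x1,x2,x4}} {{x2,x5},{x2,x3,x5}} {{x2,x6}}
  A35: {{x1,x4},{x1,x5},{x1,x2,x4},{x1,x4,x5}}
  A36: {{x5},{x1,x4},{x1,x5},{x2,x5},{x3,x5},{x4,x5},{x5,x6},{x1,x2,x4},{x1,x4,x5},{x2,x3,x5}}
  A45: {{x1,x2},{x1,x2,x4}}
  A46: {{x1,x2},{x1,x2,x4}} {{x2,x3},{x2,x5},{x2,x3,x5}}
  A56: {{x1},{x1,x2},{x1,x3},{x1,x4},{x1,x5},{x1,x2,x4},{x1,x4,x5}}
  A123: {{x4},{x1,x4},{x2,x4},{x4,x5},{x1,x2,x4},{x1,x4,x5}}
  A124: {{x2,x4},{x1,x2,x4}}
  A125: {{x1,x4},{x1,x2,x4},{x1,x4,x5}}
  A126: {{x1,x4},{x4,x5},{x1,x2,x4},{x1,x4,x5}}
  A134: {{x2,x4},{x1,x2,x4}}
  A135: {{x1,x4},{x1,x2,x4},{x1,x4,x5}}
  A136: {{x1,x4},{x4,x5},{x1,x2,x4},{x1,x4,x5}}
  A145: {{x1,x2,x4}}
  A146: {{x1,x2,x4}}
  A156: {{x1,x4},{x1,x2,x4},{x1,x4,x5}}
  A234: {{x2,x4},{x1,x2,x4}} {{x2,x5},{x2,x3,x5}}
  A235: {{x1,x4},{x1,x5},{x1,x2,x4},{x1,x4,x5}}
  A236: {{x5},{x1,x4},{x1,x5},{x2,x5},{x3,x5},{x4,x5},{x5,x6},{x1,x2,x4},{x1,x4,x5},{x2,x3,x5}}
  A245: {{x1,x2,x4}}
  A246: {{x2,x3},{x2,x5},{x2,x3,x5}} {{x1,x2,x4}}
  A256: {{x1,x3}} {{x1,x4},{x1,x5},{x1,x2,x4},{x1,x4,x5}}
  A345: {{x1,x2,x4}}
  A346: {{x2,x5},{x2,x3,x5}} {{x1,x2,x4}}
  A356: {{x1,x4},{x1,x5},{x1,x2,x4},{x1,x4,x5}}
  A456: {{x1,x2},{x1,x2,x4}}
  A1234: {{x2,x4},{x1,x2,x4}}
  A1235: {{x1,x4},{x1,x2,x4},{x1,x4,x5}}
  A1236: {{x1,x4},{x4,x5},{x1,x2,x4},{x1,x4,x5}}
  A1245: {{x1,x2,x4}}
  A1246: {{x1,x2,x4}}
  A1256: {{x1,x4},{x1,x2,x4},{x1,x4,x5}}
  A1345: {{x1,x2,x4}}
  A1346: {{x1,x2,x4}}
  A1356: {{x1,x4},{x1,x2,x4},{x1,x4,x5}}
  A1456: {{x1,x2,x4}}
  A2345: {{x1,x2,x4}}
  A2346: {{x2,x5},{x2,x3,x5}} {{x1,x2,x4}}
  A2356: {{x1,x4},{x1,x5},{x1,x2,x4},{x1,x4,x5}}
  A2456: {{x1,x2,x4}}
  A3456: {{x1,x2,x4}}
  A12345: {{x1,x2,x4}}
  A12346: {{x1,x2,x4}}
  A12356: {{x1,x4},{x1,x2,x4},{x1,x4,x5}}
  A12456: {{x1,x2,x4}}
  A13456: {{x1,x2,x4}}
  A23456: {{x1,x2,x4}}
  A123456: {{x1,x2,x4}}
C dims 6,20,24,16; δ0: rk 5, SNF 1^5; δ1: rk 13, SNF 1^13; δ2: rk 11, SNF 1^11
degree 0: 6−5−0 = 1 → Ȟ^0 ≅ Z
degree 1: 20−13−5 = 2 → Ȟ^1 ≅ Z^2
degree 2: 24−11−13 = 0 → Ȟ^2 ≅ 0

Ȟ^0(U;F) ≅ Z; Ȟ^1(U;F) ≅ Z^2; Ȟ^2(U;F) ≅ 0


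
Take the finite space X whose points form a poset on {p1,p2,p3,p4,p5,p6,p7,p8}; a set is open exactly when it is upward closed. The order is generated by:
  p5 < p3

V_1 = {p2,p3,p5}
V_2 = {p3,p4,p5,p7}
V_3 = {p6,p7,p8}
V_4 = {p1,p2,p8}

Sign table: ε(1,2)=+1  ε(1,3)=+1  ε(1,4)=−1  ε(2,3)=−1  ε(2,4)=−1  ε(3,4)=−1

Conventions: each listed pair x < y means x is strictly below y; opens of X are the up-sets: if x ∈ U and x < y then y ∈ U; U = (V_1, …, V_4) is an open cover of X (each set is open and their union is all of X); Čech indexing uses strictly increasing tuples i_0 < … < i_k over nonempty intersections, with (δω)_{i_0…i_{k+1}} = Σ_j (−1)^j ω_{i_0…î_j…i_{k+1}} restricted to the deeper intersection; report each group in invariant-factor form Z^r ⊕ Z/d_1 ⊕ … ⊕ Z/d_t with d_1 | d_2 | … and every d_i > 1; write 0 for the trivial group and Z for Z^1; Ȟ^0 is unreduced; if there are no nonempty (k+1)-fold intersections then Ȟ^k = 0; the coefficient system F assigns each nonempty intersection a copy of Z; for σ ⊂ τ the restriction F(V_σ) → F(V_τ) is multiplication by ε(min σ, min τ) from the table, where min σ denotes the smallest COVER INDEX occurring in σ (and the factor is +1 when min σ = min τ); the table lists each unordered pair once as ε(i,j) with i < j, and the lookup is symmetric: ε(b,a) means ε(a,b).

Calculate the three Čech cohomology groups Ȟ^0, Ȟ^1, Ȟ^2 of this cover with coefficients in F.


Ȟ^0 ≅ 0; Ȟ^1 ≅ Z/2; Ȟ^2 ≅ 0

nerve simplices:
  V12={p3,p5} V14={p2} V23={p7} V34={p8}
C dims 4,4; δ0: rk 4, SNF 1^3·2
degree 0: 4−4−0 = 0 → Ȟ^0 ≅ 0
degree 1: 4−0−4 = 0 plus torsion [2] → Ȟ^1 ≅ Z/2
degree 2: 0−0−0 = 0 → Ȟ^2 ≅ 0


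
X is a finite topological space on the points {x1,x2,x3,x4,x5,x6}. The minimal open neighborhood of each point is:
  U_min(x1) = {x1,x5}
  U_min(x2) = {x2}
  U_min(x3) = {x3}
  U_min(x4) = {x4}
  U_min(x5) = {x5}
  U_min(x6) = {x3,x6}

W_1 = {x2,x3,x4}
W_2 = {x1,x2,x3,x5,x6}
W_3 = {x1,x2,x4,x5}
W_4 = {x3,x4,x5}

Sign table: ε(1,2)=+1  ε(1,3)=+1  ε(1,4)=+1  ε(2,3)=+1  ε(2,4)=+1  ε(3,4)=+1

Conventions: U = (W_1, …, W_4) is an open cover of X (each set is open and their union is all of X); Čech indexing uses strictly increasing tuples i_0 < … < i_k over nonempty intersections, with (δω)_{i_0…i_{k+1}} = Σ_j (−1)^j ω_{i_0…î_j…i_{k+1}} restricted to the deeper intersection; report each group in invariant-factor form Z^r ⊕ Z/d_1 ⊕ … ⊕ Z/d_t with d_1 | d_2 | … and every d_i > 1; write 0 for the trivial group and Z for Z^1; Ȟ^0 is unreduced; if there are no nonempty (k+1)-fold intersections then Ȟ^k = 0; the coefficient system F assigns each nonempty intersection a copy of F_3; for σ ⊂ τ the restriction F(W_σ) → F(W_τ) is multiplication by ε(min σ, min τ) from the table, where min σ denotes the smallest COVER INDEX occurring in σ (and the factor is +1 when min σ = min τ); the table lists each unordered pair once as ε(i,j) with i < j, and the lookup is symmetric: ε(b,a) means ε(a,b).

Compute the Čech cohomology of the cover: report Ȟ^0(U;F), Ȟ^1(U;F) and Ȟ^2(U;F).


Ȟ^0 ≅ Z/3,  Ȟ^1 ≅ 0,  Ȟ^2 ≅ Z/3

intersection data:
  W12={x2,x3} W13={x2,x4} W14={x3,x4} W23={x1,x2,x5} W24={x3,x5} W34={x4,x5}
  W123={x2} W124={x3} W134={x4} W234={x5}
C dims 4,6,4; δ0: rk_F3 3; δ1: rk_F3 3
Ȟ^0 = (4 − 3) − 0 = 1, so Ȟ^0 ≅ Z/3
Ȟ^1 = (6 − 3) − 3 = 0, so Ȟ^1 ≅ 0
Ȟ^2 = (4 − 0) − 3 = 1, so Ȟ^2 ≅ Z/3


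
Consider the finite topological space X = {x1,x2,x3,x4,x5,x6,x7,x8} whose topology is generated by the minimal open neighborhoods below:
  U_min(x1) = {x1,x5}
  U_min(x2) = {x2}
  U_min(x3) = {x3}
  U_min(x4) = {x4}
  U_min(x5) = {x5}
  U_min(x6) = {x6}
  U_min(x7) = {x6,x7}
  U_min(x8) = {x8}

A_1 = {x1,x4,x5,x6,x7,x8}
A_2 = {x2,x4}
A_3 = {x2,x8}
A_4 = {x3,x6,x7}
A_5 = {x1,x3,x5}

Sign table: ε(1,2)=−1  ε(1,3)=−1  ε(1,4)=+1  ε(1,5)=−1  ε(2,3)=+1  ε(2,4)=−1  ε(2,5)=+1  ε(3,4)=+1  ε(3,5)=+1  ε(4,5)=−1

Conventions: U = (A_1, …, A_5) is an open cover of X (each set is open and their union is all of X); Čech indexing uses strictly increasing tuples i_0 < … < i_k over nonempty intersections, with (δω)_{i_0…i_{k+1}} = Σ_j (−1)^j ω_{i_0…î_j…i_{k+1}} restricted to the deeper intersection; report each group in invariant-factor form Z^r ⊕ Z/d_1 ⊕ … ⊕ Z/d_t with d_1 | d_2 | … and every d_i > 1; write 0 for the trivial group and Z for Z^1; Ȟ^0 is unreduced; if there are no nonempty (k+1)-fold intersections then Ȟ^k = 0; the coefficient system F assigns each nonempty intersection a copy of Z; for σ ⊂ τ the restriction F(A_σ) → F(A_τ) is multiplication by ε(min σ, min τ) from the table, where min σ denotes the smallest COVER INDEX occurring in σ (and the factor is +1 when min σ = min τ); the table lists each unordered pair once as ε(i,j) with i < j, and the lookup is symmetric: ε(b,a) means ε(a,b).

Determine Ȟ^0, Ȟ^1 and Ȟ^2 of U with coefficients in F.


Ȟ^0 = Z; Ȟ^1 = Z^2; Ȟ^2 = 0

nonempty overlaps:
  A12={x4} A13={x8} A14={x6,x7} A15={x1,x5} A23={x2} A45={x3}
C dims 5,6; δ0: rk 4, SNF 1^4
degree 0: 5−4−0 = 1 → Ȟ^0 ≅ Z
degree 1: 6−0−4 = 2 → Ȟ^1 ≅ Z^2
degree 2: 0−0−0 = 0 → Ȟ^2 ≅ 0


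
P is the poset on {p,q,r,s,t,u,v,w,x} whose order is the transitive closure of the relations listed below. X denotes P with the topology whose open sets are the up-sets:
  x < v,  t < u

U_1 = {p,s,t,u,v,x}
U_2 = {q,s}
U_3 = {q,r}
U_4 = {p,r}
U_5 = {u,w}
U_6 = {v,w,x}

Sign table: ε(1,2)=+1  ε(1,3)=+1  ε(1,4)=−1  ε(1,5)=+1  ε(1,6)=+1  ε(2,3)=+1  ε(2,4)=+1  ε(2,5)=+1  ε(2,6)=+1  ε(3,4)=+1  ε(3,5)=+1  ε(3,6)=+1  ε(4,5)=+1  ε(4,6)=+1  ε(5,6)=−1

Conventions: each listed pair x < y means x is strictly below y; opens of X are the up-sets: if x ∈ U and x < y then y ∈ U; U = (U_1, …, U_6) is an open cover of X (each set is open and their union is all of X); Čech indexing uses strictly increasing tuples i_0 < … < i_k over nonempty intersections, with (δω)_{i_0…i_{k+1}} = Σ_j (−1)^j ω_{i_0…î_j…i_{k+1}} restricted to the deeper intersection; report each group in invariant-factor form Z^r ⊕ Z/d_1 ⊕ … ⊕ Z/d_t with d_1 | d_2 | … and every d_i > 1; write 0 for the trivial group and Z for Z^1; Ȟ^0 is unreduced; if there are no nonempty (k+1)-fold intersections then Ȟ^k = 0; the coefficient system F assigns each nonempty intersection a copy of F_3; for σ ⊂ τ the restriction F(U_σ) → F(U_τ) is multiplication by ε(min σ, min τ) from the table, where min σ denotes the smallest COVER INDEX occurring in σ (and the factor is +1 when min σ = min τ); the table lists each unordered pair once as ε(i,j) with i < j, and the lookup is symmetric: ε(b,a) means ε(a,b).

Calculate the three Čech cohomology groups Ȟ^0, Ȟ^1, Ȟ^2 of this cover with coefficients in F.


Ȟ^0 ≅ 0; Ȟ^1 ≅ Z/3; Ȟ^2 ≅ 0

nerve simplices:
  U12={s} U14={p} U15={u} U16={v,x} U23={q} U34={r} U56={w}
C dims 6,7; δ0: rk_F3 6
degree 0: 6−6−0 = 0 → Ȟ^0 ≅ 0
degree 1: 7−0−6 = 1 → Ȟ^1 ≅ Z/3
degree 2: 0−0−0 = 0 → Ȟ^2 ≅ 0


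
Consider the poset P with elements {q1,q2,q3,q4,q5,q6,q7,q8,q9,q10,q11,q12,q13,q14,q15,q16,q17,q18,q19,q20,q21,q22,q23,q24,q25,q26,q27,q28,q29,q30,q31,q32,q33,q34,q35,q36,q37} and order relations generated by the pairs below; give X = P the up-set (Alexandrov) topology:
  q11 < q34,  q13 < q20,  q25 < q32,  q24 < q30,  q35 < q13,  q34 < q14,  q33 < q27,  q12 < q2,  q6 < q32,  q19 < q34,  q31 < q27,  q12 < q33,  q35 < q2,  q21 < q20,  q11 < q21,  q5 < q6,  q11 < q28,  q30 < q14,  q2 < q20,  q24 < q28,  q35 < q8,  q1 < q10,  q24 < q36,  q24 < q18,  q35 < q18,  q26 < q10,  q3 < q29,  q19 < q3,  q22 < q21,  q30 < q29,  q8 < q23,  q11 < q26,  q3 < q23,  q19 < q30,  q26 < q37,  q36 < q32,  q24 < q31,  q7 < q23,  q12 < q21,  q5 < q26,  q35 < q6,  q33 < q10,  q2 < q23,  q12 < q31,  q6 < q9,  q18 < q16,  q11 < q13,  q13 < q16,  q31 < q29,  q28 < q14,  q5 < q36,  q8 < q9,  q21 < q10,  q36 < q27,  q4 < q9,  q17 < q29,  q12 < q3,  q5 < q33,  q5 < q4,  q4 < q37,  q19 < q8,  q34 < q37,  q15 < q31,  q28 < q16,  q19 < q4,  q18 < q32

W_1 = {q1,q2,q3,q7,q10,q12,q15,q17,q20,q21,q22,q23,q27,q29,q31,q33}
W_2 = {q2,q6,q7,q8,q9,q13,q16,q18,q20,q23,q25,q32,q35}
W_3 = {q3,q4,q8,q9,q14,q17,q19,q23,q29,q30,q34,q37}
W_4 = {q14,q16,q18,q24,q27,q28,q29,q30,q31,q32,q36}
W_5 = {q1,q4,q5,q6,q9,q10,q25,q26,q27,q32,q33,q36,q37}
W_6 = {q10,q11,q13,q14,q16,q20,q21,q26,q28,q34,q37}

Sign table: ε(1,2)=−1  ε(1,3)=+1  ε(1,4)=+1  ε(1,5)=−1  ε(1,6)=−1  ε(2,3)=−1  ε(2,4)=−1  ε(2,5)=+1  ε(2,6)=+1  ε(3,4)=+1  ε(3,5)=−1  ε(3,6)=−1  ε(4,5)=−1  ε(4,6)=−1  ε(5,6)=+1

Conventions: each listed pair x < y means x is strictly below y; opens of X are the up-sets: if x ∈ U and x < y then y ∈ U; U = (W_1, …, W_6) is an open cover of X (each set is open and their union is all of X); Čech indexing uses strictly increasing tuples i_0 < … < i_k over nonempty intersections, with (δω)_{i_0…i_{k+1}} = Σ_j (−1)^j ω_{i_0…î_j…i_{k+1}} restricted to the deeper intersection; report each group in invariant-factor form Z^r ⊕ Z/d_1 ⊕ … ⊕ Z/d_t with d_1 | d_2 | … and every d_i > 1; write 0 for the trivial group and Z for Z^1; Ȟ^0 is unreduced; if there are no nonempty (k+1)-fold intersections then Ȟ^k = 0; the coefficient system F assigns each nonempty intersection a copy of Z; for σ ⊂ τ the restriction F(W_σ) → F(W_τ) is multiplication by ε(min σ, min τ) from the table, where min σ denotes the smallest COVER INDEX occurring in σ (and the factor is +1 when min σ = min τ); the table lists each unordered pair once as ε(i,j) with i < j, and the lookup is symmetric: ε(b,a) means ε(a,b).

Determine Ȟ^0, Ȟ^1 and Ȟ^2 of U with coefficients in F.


Ȟ^0 ≅ Z; Ȟ^1 ≅ 0; Ȟ^2 ≅ Z/2

nerve simplices:
  W12={q2,q7,q20,q23} W13={q3,q17,q23,q29} W14={q27,q29,q31} W15={q1,q10,q27,q33} W16={q10,q20,q21} W23={q8,q9,q23} W24={q16,q18,q32} W25={q6,q9,q25,q32} W26={q13,q16,q20} W34={q14,q29,q30} W35={q4,q9,q37} W36={q14,q34,q37} W45={q27,q32,q36} W46={q14,q16,q28} W56={q10,q26,q37}
  W123={q23} W126={q20} W134={q29} W145={q27} W156={q10} W235={q9} W245={q32} W246={q16} W346={q14} W356={q37}
C dims 6,15,10; δ0: rk 5, SNF 1^5; δ1: rk 10, SNF 1^9·2
degree 0: 6−5−0 = 1 → Ȟ^0 ≅ Z
degree 1: 15−10−5 = 0 → Ȟ^1 ≅ 0
degree 2: 10−0−10 = 0 plus torsion [2] → Ȟ^2 ≅ Z/2
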